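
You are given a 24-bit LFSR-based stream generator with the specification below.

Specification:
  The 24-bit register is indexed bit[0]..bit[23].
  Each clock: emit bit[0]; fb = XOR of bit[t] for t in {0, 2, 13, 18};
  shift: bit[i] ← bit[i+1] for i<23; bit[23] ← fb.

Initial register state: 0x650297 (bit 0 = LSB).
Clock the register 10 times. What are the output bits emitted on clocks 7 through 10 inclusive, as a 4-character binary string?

0101

reg_0 = 0x650297
clock 1: out=1, reg = 0xB2814B
clock 2: out=1, reg = 0xD940A5
clock 3: out=1, reg = 0x6CA052
clock 4: out=0, reg = 0x365029
clock 5: out=1, reg = 0x1B2814
clock 6: out=0, reg = 0x0D940A
clock 7: out=0, reg = 0x86CA05
clock 8: out=1, reg = 0xC36502
clock 9: out=0, reg = 0xE1B281
clock 10: out=1, reg = 0x70D940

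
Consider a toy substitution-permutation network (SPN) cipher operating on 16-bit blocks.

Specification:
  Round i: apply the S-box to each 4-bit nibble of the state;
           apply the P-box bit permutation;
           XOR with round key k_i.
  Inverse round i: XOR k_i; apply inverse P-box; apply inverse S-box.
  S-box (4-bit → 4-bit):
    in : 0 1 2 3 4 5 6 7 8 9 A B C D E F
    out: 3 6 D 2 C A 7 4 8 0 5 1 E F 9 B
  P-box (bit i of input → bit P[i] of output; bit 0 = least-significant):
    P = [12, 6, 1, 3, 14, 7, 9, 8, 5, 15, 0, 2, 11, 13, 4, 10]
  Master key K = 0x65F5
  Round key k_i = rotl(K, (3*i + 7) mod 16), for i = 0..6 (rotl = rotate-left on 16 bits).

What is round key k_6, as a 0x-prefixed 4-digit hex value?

0xEACB

K = 0x65F5
k_0 = rotl(K, (3*0+7) mod 16) = rotl(K, 7) = 0xFAB2
k_1 = rotl(K, (3*1+7) mod 16) = rotl(K, 10) = 0xD597
k_2 = rotl(K, (3*2+7) mod 16) = rotl(K, 13) = 0xACBE
k_3 = rotl(K, (3*3+7) mod 16) = rotl(K, 0) = 0x65F5
k_4 = rotl(K, (3*4+7) mod 16) = rotl(K, 3) = 0x2FAB
k_5 = rotl(K, (3*5+7) mod 16) = rotl(K, 6) = 0x7D59
k_6 = rotl(K, (3*6+7) mod 16) = rotl(K, 9) = 0xEACB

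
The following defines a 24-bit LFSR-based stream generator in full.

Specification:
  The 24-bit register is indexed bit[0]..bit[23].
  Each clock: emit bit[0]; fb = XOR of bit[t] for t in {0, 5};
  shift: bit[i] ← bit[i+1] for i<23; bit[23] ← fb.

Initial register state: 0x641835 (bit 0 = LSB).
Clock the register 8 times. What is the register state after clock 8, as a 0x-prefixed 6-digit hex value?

0xF46418

reg_0 = 0x641835
clock 1: out=1, reg = 0x320C1A
clock 2: out=0, reg = 0x19060D
clock 3: out=1, reg = 0x8C8306
clock 4: out=0, reg = 0x464183
clock 5: out=1, reg = 0xA320C1
clock 6: out=1, reg = 0xD19060
clock 7: out=0, reg = 0xE8C830
clock 8: out=0, reg = 0xF46418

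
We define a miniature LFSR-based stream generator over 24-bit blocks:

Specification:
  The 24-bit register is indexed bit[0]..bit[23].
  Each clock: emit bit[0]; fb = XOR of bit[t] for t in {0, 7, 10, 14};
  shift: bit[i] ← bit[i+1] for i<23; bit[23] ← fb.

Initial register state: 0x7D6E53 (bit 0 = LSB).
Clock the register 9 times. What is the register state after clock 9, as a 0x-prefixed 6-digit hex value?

reg_0 = 0x7D6E53
clock 1: out=1, reg = 0xBEB729
clock 2: out=1, reg = 0x5F5B94
clock 3: out=0, reg = 0x2FADCA
clock 4: out=0, reg = 0x17D6E5
clock 5: out=1, reg = 0x0BEB72
clock 6: out=0, reg = 0x85F5B9
clock 7: out=1, reg = 0x42FADC
clock 8: out=0, reg = 0x217D6E
clock 9: out=0, reg = 0x10BEB7

0x10BEB7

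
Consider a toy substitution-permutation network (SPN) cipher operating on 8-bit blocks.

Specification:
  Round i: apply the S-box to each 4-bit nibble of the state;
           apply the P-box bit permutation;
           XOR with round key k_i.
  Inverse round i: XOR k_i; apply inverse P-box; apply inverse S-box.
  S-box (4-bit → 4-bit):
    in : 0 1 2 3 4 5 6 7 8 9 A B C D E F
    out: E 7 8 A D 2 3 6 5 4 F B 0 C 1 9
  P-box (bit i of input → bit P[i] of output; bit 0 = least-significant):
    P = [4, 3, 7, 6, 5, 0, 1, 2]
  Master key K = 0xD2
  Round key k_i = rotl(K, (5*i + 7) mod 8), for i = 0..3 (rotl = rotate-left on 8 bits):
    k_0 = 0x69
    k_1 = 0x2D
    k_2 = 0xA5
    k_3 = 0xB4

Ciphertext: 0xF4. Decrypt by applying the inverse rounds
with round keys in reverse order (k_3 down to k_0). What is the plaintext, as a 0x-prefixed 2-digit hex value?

s_0 = ciphertext = 0xF4
s_1 = InvRound(s_0, k_3) = 0xC2
s_2 = InvRound(s_1, k_2) = 0xA2
s_3 = InvRound(s_2, k_1) = 0x07
s_4 = InvRound(s_3, k_0) = 0x43

0x43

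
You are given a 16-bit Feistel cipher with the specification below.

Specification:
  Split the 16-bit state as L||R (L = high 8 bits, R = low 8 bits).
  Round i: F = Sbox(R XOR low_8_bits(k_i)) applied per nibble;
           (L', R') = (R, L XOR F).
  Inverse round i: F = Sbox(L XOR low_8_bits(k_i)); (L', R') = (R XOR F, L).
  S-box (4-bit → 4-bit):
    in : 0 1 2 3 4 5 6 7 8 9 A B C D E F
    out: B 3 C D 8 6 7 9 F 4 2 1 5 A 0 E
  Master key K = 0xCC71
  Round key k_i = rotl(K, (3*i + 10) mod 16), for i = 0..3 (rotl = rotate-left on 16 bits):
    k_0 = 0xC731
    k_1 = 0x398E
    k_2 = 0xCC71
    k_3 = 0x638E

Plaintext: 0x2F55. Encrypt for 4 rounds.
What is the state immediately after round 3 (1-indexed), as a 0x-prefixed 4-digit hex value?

s_0 = plaintext = 0x2F55
s_1 = Round(s_0, k_0) = 0x5557
s_2 = Round(s_1, k_1) = 0x57F1
s_3 = Round(s_2, k_2) = 0xF1AC
s_4 = Round(s_3, k_3) = 0xAC3D

0xF1AC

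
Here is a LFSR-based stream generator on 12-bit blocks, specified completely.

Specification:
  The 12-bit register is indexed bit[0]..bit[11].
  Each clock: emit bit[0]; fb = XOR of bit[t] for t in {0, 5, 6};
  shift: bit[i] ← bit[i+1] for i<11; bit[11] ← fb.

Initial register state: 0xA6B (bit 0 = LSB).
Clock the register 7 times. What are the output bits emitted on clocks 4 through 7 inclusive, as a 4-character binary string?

1011

reg_0 = 0xA6B
clock 1: out=1, reg = 0xD35
clock 2: out=1, reg = 0x69A
clock 3: out=0, reg = 0x34D
clock 4: out=1, reg = 0x1A6
clock 5: out=0, reg = 0x8D3
clock 6: out=1, reg = 0x469
clock 7: out=1, reg = 0xA34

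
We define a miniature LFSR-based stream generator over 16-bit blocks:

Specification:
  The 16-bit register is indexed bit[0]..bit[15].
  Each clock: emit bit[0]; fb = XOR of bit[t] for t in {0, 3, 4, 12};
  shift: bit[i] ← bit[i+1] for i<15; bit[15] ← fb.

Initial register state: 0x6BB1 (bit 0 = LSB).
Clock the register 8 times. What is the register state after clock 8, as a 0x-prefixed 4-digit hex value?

reg_0 = 0x6BB1
clock 1: out=1, reg = 0x35D8
clock 2: out=0, reg = 0x9AEC
clock 3: out=0, reg = 0x4D76
clock 4: out=0, reg = 0xA6BB
clock 5: out=1, reg = 0xD35D
clock 6: out=1, reg = 0x69AE
clock 7: out=0, reg = 0xB4D7
clock 8: out=1, reg = 0xDA6B

0xDA6B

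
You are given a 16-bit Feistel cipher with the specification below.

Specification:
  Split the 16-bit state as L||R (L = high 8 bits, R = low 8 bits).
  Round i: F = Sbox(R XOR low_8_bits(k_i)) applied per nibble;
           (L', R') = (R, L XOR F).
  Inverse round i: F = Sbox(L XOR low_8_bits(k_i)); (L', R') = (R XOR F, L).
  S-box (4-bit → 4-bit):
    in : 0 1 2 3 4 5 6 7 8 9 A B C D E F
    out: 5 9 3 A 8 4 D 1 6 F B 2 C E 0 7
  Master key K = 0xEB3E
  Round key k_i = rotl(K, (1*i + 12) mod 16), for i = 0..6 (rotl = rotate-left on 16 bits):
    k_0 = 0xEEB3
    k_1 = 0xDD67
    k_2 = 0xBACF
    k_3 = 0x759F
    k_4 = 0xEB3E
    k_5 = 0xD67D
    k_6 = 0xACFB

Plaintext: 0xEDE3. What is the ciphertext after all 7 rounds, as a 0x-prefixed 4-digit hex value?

s_0 = plaintext = 0xEDE3
s_1 = Round(s_0, k_0) = 0xE3A8
s_2 = Round(s_1, k_1) = 0xA824
s_3 = Round(s_2, k_2) = 0x24AA
s_4 = Round(s_3, k_3) = 0xAA80
s_5 = Round(s_4, k_4) = 0x808A
s_6 = Round(s_5, k_5) = 0x8AF1
s_7 = Round(s_6, k_6) = 0xF1D1

0xF1D1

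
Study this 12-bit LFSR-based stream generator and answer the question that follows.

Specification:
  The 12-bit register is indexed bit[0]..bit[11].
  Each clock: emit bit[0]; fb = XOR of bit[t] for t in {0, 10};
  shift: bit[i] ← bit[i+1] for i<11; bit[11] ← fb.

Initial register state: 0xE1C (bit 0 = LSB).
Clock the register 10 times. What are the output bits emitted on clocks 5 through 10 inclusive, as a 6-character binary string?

reg_0 = 0xE1C
clock 1: out=0, reg = 0xF0E
clock 2: out=0, reg = 0xF87
clock 3: out=1, reg = 0x7C3
clock 4: out=1, reg = 0x3E1
clock 5: out=1, reg = 0x9F0
clock 6: out=0, reg = 0x4F8
clock 7: out=0, reg = 0xA7C
clock 8: out=0, reg = 0x53E
clock 9: out=0, reg = 0xA9F
clock 10: out=1, reg = 0xD4F

100001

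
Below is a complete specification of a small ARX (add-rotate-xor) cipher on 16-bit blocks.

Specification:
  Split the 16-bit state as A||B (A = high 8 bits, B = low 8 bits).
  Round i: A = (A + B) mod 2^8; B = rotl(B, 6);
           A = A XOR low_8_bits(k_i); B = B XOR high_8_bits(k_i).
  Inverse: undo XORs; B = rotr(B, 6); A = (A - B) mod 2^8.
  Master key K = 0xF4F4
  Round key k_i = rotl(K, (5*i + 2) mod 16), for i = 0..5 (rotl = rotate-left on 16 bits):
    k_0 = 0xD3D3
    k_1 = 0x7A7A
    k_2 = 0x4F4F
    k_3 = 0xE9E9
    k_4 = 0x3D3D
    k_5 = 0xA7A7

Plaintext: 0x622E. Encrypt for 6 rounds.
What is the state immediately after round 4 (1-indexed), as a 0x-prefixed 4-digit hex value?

0xBFFC

s_0 = plaintext = 0x622E
s_1 = Round(s_0, k_0) = 0x4358
s_2 = Round(s_1, k_1) = 0xE16C
s_3 = Round(s_2, k_2) = 0x0254
s_4 = Round(s_3, k_3) = 0xBFFC
s_5 = Round(s_4, k_4) = 0x8602
s_6 = Round(s_5, k_5) = 0x2F27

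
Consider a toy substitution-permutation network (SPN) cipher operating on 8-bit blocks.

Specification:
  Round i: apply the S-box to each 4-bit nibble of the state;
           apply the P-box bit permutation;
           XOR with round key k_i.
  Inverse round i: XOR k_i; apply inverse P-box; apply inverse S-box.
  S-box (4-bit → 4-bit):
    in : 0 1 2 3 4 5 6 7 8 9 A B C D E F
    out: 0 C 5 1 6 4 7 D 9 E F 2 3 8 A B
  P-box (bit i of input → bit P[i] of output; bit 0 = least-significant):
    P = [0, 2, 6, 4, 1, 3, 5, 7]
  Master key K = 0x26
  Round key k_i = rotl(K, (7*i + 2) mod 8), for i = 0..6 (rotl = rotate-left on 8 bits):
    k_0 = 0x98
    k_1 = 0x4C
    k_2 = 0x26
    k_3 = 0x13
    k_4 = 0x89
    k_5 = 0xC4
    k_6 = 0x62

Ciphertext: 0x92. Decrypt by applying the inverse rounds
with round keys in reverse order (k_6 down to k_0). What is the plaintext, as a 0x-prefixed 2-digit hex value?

s_0 = ciphertext = 0x92
s_1 = InvRound(s_0, k_6) = 0x11
s_2 = InvRound(s_1, k_5) = 0xDA
s_3 = InvRound(s_2, k_4) = 0x37
s_4 = InvRound(s_3, k_3) = 0x5B
s_5 = InvRound(s_4, k_2) = 0x4A
s_6 = InvRound(s_5, k_1) = 0x3B
s_7 = InvRound(s_6, k_0) = 0x73

0x73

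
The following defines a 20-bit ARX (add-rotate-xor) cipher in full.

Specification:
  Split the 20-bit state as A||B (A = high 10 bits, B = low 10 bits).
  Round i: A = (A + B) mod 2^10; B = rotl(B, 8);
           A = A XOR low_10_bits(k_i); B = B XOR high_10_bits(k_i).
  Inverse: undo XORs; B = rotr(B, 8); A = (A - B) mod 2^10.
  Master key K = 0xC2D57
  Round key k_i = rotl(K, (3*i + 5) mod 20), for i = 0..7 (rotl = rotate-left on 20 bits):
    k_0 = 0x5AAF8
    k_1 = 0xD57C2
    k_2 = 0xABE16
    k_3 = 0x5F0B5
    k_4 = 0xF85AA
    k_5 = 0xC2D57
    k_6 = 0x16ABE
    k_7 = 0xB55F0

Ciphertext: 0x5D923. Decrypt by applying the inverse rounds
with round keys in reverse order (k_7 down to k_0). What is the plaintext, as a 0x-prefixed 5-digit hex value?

s_0 = ciphertext = 0x5D923
s_1 = InvRound(s_0, k_7) = 0x2AFDB
s_2 = InvRound(s_1, k_6) = 0x03A07
s_3 = InvRound(s_2, k_5) = 0x4A031
s_4 = InvRound(s_3, k_4) = 0x4FF43
s_5 = InvRound(s_4, k_3) = 0x230FE
s_6 = InvRound(s_5, k_2) = 0x55146
s_7 = InvRound(s_6, k_1) = 0x9204E
s_8 = InvRound(s_7, k_0) = 0x07C91

0x07C91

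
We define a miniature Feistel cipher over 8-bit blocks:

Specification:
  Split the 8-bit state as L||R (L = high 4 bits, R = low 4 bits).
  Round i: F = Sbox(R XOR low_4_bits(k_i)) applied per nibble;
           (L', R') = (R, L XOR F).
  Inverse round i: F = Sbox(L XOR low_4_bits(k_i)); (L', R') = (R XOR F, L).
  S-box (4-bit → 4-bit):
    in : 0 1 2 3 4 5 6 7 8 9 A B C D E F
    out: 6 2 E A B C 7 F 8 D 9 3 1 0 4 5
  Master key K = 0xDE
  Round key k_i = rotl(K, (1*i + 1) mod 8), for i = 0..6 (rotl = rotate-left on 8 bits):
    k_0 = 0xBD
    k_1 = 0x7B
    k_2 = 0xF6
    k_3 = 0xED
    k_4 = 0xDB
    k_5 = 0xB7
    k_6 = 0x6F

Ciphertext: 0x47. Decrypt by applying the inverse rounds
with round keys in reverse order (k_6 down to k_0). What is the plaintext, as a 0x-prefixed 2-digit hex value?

0xCA

s_0 = ciphertext = 0x47
s_1 = InvRound(s_0, k_6) = 0x44
s_2 = InvRound(s_1, k_5) = 0xE4
s_3 = InvRound(s_2, k_4) = 0x8E
s_4 = InvRound(s_3, k_3) = 0x28
s_5 = InvRound(s_4, k_2) = 0x32
s_6 = InvRound(s_5, k_1) = 0xA3
s_7 = InvRound(s_6, k_0) = 0xCA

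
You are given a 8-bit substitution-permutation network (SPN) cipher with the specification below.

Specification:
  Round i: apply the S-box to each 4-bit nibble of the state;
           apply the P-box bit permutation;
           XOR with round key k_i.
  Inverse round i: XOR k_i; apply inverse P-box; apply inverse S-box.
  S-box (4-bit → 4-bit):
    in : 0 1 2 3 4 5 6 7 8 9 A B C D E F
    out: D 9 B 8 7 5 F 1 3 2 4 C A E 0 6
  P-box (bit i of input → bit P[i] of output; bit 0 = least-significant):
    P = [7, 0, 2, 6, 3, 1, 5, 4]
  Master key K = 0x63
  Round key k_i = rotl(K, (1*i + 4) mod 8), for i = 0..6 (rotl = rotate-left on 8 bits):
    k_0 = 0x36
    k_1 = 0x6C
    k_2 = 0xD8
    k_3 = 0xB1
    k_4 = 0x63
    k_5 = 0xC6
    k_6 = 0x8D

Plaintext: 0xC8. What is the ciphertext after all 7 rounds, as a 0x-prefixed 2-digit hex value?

s_0 = plaintext = 0xC8
s_1 = Round(s_0, k_0) = 0xA5
s_2 = Round(s_1, k_1) = 0xC8
s_3 = Round(s_2, k_2) = 0x4B
s_4 = Round(s_3, k_3) = 0xDF
s_5 = Round(s_4, k_4) = 0x54
s_6 = Round(s_5, k_5) = 0x6B
s_7 = Round(s_6, k_6) = 0xF3

0xF3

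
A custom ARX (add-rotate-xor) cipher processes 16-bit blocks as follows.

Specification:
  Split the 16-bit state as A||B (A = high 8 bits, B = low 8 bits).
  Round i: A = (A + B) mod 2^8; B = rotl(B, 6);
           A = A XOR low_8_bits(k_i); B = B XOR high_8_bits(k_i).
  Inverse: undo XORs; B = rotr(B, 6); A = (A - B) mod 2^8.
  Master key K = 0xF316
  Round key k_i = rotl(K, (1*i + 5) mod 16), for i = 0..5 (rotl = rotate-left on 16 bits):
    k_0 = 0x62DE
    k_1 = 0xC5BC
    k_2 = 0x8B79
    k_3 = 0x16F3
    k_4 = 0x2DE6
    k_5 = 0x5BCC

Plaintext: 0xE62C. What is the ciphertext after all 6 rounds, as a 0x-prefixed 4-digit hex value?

0xE7C0

s_0 = plaintext = 0xE62C
s_1 = Round(s_0, k_0) = 0xCC69
s_2 = Round(s_1, k_1) = 0x899F
s_3 = Round(s_2, k_2) = 0x516C
s_4 = Round(s_3, k_3) = 0x4E0D
s_5 = Round(s_4, k_4) = 0xBD6E
s_6 = Round(s_5, k_5) = 0xE7C0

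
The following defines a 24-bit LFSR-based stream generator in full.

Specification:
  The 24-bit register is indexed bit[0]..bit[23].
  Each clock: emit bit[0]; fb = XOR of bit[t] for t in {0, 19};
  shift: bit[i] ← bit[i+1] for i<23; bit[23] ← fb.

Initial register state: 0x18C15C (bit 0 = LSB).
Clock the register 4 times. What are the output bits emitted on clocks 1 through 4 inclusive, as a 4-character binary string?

0011

reg_0 = 0x18C15C
clock 1: out=0, reg = 0x8C60AE
clock 2: out=0, reg = 0xC63057
clock 3: out=1, reg = 0xE3182B
clock 4: out=1, reg = 0xF18C15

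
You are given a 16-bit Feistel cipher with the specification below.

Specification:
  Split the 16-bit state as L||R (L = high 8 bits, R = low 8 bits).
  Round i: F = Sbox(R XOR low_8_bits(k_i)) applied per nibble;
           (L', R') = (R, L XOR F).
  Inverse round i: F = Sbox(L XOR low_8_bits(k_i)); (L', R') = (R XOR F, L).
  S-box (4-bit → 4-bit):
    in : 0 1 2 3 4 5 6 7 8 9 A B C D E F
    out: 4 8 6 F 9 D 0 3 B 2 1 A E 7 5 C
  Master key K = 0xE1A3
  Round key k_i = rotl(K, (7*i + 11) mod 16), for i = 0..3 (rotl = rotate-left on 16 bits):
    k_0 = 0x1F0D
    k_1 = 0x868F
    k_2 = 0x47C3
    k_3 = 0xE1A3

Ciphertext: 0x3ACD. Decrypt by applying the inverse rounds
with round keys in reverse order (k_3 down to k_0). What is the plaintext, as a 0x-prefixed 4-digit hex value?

s_0 = ciphertext = 0x3ACD
s_1 = InvRound(s_0, k_3) = 0xEF3A
s_2 = InvRound(s_1, k_2) = 0x54EF
s_3 = InvRound(s_2, k_1) = 0x9554
s_4 = InvRound(s_3, k_0) = 0x7F95

0x7F95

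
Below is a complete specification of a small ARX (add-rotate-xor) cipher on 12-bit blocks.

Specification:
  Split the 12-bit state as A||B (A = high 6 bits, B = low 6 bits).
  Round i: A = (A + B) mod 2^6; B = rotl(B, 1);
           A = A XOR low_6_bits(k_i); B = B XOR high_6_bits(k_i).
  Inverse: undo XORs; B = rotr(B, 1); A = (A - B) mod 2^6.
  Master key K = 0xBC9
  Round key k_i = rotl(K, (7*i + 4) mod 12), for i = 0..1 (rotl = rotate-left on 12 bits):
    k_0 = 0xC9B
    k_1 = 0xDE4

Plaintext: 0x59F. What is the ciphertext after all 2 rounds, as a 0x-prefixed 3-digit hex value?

0x7AF

s_0 = plaintext = 0x59F
s_1 = Round(s_0, k_0) = 0xB8C
s_2 = Round(s_1, k_1) = 0x7AF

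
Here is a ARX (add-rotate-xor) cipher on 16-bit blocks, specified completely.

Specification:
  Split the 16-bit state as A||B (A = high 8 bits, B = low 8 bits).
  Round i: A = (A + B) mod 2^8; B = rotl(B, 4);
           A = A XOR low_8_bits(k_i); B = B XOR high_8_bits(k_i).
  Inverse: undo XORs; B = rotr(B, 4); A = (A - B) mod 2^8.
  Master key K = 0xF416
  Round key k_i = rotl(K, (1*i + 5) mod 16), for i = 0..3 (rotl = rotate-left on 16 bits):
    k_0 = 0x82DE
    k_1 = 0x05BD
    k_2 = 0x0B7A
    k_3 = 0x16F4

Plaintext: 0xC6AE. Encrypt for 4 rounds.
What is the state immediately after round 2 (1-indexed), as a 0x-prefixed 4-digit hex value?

s_0 = plaintext = 0xC6AE
s_1 = Round(s_0, k_0) = 0xAA68
s_2 = Round(s_1, k_1) = 0xAF83
s_3 = Round(s_2, k_2) = 0x4833
s_4 = Round(s_3, k_3) = 0x8F25

0xAF83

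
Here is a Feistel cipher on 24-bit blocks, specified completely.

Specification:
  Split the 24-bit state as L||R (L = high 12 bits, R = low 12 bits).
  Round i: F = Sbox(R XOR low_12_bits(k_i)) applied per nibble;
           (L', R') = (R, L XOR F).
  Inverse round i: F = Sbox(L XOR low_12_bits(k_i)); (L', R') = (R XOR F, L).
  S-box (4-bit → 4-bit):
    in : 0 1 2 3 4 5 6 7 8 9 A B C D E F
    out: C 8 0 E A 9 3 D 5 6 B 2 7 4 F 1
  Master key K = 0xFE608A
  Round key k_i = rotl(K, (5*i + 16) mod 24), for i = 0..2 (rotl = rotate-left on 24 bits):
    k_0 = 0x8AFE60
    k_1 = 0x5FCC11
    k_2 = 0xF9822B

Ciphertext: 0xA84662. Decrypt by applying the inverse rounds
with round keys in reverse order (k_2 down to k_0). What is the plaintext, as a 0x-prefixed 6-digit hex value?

0xAB9BF4

s_0 = ciphertext = 0xA84662
s_1 = InvRound(s_0, k_2) = 0x3D3A84
s_2 = InvRound(s_1, k_1) = 0xBF43D3
s_3 = InvRound(s_2, k_0) = 0xAB9BF4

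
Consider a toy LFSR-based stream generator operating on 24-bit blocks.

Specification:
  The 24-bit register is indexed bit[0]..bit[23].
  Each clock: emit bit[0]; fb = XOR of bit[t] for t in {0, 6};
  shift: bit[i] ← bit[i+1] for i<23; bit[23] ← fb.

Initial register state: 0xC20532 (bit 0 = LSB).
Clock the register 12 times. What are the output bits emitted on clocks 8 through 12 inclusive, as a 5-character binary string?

01010

reg_0 = 0xC20532
clock 1: out=0, reg = 0x610299
clock 2: out=1, reg = 0xB0814C
clock 3: out=0, reg = 0xD840A6
clock 4: out=0, reg = 0x6C2053
clock 5: out=1, reg = 0x361029
clock 6: out=1, reg = 0x9B0814
clock 7: out=0, reg = 0x4D840A
clock 8: out=0, reg = 0x26C205
clock 9: out=1, reg = 0x936102
clock 10: out=0, reg = 0x49B081
clock 11: out=1, reg = 0xA4D840
clock 12: out=0, reg = 0xD26C20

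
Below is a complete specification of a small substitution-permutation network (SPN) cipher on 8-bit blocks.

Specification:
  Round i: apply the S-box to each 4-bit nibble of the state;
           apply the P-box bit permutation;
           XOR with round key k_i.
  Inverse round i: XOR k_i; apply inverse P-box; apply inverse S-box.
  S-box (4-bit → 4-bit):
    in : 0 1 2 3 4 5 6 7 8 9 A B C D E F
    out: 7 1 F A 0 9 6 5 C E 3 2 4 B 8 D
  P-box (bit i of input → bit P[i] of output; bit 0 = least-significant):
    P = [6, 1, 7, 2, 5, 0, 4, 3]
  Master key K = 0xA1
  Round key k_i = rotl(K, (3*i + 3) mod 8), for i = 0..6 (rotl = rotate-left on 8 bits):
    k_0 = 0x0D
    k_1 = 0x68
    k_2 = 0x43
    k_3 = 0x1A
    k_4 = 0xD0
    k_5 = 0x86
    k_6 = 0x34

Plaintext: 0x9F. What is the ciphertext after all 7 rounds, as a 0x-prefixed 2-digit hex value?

0xB4

s_0 = plaintext = 0x9F
s_1 = Round(s_0, k_0) = 0xD0
s_2 = Round(s_1, k_1) = 0x83
s_3 = Round(s_2, k_2) = 0x5D
s_4 = Round(s_3, k_3) = 0x74
s_5 = Round(s_4, k_4) = 0xE0
s_6 = Round(s_5, k_5) = 0x4C
s_7 = Round(s_6, k_6) = 0xB4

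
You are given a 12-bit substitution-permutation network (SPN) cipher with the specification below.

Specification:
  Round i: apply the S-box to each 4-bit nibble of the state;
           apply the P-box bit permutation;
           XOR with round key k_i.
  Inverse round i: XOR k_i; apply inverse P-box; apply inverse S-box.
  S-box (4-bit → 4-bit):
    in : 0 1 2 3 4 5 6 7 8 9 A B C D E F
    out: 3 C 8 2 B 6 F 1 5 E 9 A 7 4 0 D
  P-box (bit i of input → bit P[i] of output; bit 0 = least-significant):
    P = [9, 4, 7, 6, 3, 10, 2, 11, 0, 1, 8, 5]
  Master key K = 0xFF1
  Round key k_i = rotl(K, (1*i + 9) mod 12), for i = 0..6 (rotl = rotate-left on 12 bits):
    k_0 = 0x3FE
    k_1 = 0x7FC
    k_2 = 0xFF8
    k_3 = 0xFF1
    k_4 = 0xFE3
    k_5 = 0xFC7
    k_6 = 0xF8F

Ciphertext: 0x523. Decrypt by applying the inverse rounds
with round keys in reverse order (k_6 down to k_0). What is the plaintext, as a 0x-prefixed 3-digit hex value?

s_0 = ciphertext = 0x523
s_1 = InvRound(s_0, k_6) = 0x2F8
s_2 = InvRound(s_1, k_5) = 0x663
s_3 = InvRound(s_2, k_4) = 0xD2D
s_4 = InvRound(s_3, k_3) = 0xE86
s_5 = InvRound(s_4, k_2) = 0x98B
s_6 = InvRound(s_5, k_1) = 0x494
s_7 = InvRound(s_6, k_0) = 0x90A

0x90A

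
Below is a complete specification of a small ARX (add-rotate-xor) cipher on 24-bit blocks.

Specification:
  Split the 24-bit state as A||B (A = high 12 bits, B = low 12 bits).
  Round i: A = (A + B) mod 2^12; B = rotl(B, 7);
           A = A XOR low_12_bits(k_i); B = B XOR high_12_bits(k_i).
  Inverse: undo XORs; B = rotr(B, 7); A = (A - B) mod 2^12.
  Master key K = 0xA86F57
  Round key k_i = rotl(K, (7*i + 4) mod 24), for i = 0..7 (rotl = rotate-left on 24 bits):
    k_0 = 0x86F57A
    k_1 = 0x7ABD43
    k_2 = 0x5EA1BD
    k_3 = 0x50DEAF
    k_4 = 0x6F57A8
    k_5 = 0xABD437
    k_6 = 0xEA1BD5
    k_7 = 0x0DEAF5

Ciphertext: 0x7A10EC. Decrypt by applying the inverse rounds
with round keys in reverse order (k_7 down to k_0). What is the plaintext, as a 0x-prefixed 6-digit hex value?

s_0 = ciphertext = 0x7A10EC
s_1 = InvRound(s_0, k_7) = 0x714640
s_2 = InvRound(s_1, k_6) = 0x090C31
s_3 = InvRound(s_2, k_5) = 0x31A18D
s_4 = InvRound(s_3, k_4) = 0x5A4F0E
s_5 = InvRound(s_4, k_3) = 0xA97074
s_6 = InvRound(s_5, k_2) = 0x75F3CB
s_7 = InvRound(s_6, k_1) = 0xE14C08
s_8 = InvRound(s_7, k_0) = 0xE86CE8

0xE86CE8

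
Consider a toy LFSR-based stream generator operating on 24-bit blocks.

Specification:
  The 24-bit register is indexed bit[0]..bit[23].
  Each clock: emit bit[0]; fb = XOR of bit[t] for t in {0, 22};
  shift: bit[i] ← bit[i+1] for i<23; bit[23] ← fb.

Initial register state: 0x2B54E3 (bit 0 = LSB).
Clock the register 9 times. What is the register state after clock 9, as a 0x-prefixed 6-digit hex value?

reg_0 = 0x2B54E3
clock 1: out=1, reg = 0x95AA71
clock 2: out=1, reg = 0xCAD538
clock 3: out=0, reg = 0xE56A9C
clock 4: out=0, reg = 0xF2B54E
clock 5: out=0, reg = 0xF95AA7
clock 6: out=1, reg = 0x7CAD53
clock 7: out=1, reg = 0x3E56A9
clock 8: out=1, reg = 0x9F2B54
clock 9: out=0, reg = 0x4F95AA

0x4F95AA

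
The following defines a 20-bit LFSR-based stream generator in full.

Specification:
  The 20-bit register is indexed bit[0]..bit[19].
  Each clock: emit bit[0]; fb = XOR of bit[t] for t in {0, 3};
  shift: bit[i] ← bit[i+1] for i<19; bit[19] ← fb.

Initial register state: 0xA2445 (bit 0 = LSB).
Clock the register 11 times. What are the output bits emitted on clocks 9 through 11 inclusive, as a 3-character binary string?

001

reg_0 = 0xA2445
clock 1: out=1, reg = 0xD1222
clock 2: out=0, reg = 0x68911
clock 3: out=1, reg = 0xB4488
clock 4: out=0, reg = 0xDA244
clock 5: out=0, reg = 0x6D122
clock 6: out=0, reg = 0x36891
clock 7: out=1, reg = 0x9B448
clock 8: out=0, reg = 0xCDA24
clock 9: out=0, reg = 0x66D12
clock 10: out=0, reg = 0x33689
clock 11: out=1, reg = 0x19B44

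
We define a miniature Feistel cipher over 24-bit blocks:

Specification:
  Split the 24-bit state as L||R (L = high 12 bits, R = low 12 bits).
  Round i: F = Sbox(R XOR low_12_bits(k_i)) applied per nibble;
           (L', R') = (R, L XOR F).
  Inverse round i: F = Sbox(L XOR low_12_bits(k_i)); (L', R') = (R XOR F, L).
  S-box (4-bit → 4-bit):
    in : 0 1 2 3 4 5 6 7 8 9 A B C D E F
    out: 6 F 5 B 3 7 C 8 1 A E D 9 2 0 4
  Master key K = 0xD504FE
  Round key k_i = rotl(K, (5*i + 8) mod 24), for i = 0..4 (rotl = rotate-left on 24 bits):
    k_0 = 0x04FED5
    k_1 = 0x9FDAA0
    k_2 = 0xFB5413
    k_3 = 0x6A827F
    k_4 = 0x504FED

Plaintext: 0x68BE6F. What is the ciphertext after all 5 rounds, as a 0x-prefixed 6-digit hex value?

s_0 = plaintext = 0x68BE6F
s_1 = Round(s_0, k_0) = 0xE6F055
s_2 = Round(s_1, k_1) = 0x055028
s_3 = Round(s_2, k_2) = 0x0283E8
s_4 = Round(s_3, k_3) = 0x3E8F80
s_5 = Round(s_4, k_4) = 0xF8052A

0xF8052A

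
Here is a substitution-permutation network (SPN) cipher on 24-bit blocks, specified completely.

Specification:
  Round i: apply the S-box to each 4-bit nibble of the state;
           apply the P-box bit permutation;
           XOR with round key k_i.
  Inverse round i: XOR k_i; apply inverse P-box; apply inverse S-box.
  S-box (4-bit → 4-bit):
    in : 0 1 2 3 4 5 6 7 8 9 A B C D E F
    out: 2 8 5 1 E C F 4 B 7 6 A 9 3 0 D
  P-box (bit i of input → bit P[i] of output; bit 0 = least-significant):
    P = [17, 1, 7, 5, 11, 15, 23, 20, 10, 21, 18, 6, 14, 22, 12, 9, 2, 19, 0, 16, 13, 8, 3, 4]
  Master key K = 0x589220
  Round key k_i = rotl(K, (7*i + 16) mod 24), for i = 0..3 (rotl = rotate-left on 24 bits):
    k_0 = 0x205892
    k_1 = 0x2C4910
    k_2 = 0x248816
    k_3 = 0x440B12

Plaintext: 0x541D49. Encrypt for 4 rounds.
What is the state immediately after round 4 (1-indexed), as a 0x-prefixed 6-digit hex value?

0x5B6341

s_0 = plaintext = 0x541D49
s_1 = Round(s_0, k_0) = 0x9BDE09
s_2 = Round(s_1, k_1) = 0x67A89A
s_3 = Round(s_2, k_2) = 0xC435CD
s_4 = Round(s_3, k_3) = 0x5B6341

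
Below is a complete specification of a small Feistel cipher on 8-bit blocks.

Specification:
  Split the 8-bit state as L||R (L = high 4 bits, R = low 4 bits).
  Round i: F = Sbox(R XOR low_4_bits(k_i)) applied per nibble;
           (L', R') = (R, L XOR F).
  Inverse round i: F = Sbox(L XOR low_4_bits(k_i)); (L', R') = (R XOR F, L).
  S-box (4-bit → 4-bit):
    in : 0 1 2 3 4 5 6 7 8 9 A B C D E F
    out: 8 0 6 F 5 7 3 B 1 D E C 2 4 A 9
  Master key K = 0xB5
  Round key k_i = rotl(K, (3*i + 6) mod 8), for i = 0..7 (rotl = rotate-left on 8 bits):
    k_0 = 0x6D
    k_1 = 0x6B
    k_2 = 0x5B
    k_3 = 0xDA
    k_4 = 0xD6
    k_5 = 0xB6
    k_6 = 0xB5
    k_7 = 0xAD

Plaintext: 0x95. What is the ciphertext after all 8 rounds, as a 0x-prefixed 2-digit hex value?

s_0 = plaintext = 0x95
s_1 = Round(s_0, k_0) = 0x58
s_2 = Round(s_1, k_1) = 0x8A
s_3 = Round(s_2, k_2) = 0xA8
s_4 = Round(s_3, k_3) = 0x8C
s_5 = Round(s_4, k_4) = 0xC6
s_6 = Round(s_5, k_5) = 0x64
s_7 = Round(s_6, k_6) = 0x46
s_8 = Round(s_7, k_7) = 0x68

0x68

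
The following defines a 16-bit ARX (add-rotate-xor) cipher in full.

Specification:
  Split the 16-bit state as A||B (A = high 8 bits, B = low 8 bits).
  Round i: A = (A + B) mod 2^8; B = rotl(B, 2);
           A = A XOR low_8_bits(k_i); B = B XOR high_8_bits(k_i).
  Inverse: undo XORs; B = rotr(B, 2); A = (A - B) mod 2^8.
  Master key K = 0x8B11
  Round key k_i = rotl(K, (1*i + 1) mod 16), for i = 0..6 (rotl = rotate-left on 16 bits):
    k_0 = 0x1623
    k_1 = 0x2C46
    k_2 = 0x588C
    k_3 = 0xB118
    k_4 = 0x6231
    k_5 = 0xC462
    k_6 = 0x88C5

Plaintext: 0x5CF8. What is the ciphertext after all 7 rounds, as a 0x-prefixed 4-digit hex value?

0x5766

s_0 = plaintext = 0x5CF8
s_1 = Round(s_0, k_0) = 0x77F5
s_2 = Round(s_1, k_1) = 0x2AFB
s_3 = Round(s_2, k_2) = 0xA9B7
s_4 = Round(s_3, k_3) = 0x786F
s_5 = Round(s_4, k_4) = 0xD6DF
s_6 = Round(s_5, k_5) = 0xD7BB
s_7 = Round(s_6, k_6) = 0x5766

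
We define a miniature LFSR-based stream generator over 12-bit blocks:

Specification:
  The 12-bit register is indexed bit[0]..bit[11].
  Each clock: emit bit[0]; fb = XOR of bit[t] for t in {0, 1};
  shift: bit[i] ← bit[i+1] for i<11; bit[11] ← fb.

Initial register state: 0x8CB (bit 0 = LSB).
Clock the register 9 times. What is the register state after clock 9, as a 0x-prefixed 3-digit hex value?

0x574

reg_0 = 0x8CB
clock 1: out=1, reg = 0x465
clock 2: out=1, reg = 0xA32
clock 3: out=0, reg = 0xD19
clock 4: out=1, reg = 0xE8C
clock 5: out=0, reg = 0x746
clock 6: out=0, reg = 0xBA3
clock 7: out=1, reg = 0x5D1
clock 8: out=1, reg = 0xAE8
clock 9: out=0, reg = 0x574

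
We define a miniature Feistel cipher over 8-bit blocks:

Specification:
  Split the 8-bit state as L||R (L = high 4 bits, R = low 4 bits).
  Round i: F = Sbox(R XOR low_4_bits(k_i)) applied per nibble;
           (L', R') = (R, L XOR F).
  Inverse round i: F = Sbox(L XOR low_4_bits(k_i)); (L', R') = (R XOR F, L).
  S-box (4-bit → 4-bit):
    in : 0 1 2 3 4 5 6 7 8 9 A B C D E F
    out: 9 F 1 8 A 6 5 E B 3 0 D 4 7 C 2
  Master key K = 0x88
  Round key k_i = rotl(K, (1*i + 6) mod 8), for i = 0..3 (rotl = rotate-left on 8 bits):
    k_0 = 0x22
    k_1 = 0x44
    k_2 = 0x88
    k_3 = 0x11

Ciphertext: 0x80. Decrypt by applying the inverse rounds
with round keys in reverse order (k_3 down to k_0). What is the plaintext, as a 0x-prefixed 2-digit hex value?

s_0 = ciphertext = 0x80
s_1 = InvRound(s_0, k_3) = 0x38
s_2 = InvRound(s_1, k_2) = 0x53
s_3 = InvRound(s_2, k_1) = 0xC5
s_4 = InvRound(s_3, k_0) = 0x9C

0x9C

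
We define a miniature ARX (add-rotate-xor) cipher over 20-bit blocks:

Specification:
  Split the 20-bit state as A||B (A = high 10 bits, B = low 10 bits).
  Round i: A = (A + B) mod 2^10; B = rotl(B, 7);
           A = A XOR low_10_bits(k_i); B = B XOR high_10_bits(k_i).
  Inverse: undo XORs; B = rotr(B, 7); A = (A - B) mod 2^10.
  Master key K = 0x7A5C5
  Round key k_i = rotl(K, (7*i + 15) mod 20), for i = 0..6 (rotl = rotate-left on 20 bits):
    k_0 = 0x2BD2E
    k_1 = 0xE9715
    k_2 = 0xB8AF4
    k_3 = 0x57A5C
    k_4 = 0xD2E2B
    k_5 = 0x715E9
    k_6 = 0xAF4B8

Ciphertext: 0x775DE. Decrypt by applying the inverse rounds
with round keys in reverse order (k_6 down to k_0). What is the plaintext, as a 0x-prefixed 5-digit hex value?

s_0 = ciphertext = 0x775DE
s_1 = InvRound(s_0, k_6) = 0x91F1E
s_2 = InvRound(s_1, k_5) = 0x346DD
s_3 = InvRound(s_2, k_4) = 0x91CB3
s_4 = InvRound(s_3, k_3) = 0x2C36B
s_5 = InvRound(s_4, k_2) = 0x7E44B
s_6 = InvRound(s_5, k_1) = 0xDD777
s_7 = InvRound(s_6, k_0) = 0xE52C7

0xE52C7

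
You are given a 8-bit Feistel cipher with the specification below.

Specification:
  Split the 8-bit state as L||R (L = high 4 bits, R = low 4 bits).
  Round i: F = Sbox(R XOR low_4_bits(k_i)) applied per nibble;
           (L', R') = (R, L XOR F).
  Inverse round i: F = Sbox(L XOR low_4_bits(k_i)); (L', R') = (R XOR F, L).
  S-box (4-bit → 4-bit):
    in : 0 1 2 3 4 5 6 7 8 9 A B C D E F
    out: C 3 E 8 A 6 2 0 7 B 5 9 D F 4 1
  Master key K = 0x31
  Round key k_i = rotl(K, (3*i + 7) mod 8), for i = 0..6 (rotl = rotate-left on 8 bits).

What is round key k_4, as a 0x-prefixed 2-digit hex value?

K = 0x31
k_0 = rotl(K, (3*0+7) mod 8) = rotl(K, 7) = 0x98
k_1 = rotl(K, (3*1+7) mod 8) = rotl(K, 2) = 0xC4
k_2 = rotl(K, (3*2+7) mod 8) = rotl(K, 5) = 0x26
k_3 = rotl(K, (3*3+7) mod 8) = rotl(K, 0) = 0x31
k_4 = rotl(K, (3*4+7) mod 8) = rotl(K, 3) = 0x89

0x89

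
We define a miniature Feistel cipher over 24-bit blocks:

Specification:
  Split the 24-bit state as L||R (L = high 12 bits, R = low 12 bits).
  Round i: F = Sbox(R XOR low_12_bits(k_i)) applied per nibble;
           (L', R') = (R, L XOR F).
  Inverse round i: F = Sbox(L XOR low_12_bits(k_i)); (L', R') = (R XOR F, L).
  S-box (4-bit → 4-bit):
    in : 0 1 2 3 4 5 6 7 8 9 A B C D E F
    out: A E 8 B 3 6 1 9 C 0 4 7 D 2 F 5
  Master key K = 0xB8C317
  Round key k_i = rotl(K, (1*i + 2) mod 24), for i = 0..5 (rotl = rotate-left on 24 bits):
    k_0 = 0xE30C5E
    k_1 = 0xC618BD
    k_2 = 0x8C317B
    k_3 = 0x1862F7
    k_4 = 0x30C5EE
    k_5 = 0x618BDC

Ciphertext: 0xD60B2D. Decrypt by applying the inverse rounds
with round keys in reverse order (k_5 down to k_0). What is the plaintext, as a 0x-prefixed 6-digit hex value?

s_0 = ciphertext = 0xD60B2D
s_1 = InvRound(s_0, k_5) = 0xA50D60
s_2 = InvRound(s_1, k_4) = 0x81FA50
s_3 = InvRound(s_2, k_3) = 0xEAC81F
s_4 = InvRound(s_3, k_2) = 0xD36EAC
s_5 = InvRound(s_4, k_1) = 0x86BD36
s_6 = InvRound(s_5, k_0) = 0xE8086B

0xE8086B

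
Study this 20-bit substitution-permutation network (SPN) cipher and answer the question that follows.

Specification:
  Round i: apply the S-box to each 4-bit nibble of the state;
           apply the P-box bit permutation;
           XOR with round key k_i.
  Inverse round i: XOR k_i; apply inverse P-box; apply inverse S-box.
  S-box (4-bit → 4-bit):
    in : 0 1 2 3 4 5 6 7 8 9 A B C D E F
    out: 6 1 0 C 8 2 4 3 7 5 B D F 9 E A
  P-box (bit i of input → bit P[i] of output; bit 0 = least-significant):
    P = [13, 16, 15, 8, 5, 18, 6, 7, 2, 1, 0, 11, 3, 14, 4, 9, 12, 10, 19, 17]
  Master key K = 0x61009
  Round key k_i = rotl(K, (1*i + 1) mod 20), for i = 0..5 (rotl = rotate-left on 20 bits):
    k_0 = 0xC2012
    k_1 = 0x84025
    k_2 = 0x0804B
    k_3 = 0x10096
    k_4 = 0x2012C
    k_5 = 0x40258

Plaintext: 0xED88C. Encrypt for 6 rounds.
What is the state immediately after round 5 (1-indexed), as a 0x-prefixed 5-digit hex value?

s_0 = plaintext = 0xED88C
s_1 = Round(s_0, k_0) = 0x3877D
s_2 = Round(s_1, k_1) = 0x6211B
s_3 = Round(s_2, k_2) = 0x8216F
s_4 = Round(s_3, k_3) = 0x815D2
s_5 = Round(s_4, k_4) = 0xA1586
s_6 = Round(s_5, k_5) = 0x29632

0xA1586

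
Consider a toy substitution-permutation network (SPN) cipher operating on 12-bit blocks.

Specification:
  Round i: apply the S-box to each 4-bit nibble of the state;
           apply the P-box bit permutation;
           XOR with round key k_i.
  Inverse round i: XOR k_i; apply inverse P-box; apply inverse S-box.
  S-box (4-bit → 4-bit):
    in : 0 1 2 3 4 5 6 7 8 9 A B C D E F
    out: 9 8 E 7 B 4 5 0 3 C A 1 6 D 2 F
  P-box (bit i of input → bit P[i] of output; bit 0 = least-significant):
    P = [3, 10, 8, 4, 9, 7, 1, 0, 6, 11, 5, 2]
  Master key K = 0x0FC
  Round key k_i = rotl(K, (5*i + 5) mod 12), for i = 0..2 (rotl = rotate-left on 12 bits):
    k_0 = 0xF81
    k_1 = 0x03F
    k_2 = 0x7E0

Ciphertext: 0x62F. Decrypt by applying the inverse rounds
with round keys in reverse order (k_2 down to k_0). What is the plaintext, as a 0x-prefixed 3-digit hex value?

0xEA1

s_0 = ciphertext = 0x62F
s_1 = InvRound(s_0, k_2) = 0x026
s_2 = InvRound(s_1, k_1) = 0x710
s_3 = InvRound(s_2, k_0) = 0xEA1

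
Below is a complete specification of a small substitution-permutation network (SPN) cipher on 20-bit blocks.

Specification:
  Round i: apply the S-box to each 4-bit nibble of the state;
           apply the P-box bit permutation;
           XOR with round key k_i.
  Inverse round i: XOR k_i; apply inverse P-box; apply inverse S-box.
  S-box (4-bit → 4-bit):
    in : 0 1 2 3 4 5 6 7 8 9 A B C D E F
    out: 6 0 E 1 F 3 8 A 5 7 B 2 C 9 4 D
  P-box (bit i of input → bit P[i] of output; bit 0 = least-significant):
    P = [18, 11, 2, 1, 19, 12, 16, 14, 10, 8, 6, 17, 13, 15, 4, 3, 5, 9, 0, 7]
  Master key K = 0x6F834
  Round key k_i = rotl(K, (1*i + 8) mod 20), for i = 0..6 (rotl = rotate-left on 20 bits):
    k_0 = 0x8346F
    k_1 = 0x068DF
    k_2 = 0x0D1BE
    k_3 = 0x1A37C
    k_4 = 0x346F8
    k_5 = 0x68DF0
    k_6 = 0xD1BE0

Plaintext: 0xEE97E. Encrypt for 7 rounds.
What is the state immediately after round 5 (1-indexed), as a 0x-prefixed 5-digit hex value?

s_0 = plaintext = 0xEE97E
s_1 = Round(s_0, k_0) = 0x8613A
s_2 = Round(s_1, k_1) = 0xC60F4
s_3 = Round(s_2, k_2) = 0xD9871
s_4 = Round(s_3, k_3) = 0x1578C
s_5 = Round(s_4, k_4) = 0x8E7FE
s_6 = Round(s_5, k_5) = 0xDCCC5
s_7 = Round(s_6, k_6) = 0xA5318

0x8E7FE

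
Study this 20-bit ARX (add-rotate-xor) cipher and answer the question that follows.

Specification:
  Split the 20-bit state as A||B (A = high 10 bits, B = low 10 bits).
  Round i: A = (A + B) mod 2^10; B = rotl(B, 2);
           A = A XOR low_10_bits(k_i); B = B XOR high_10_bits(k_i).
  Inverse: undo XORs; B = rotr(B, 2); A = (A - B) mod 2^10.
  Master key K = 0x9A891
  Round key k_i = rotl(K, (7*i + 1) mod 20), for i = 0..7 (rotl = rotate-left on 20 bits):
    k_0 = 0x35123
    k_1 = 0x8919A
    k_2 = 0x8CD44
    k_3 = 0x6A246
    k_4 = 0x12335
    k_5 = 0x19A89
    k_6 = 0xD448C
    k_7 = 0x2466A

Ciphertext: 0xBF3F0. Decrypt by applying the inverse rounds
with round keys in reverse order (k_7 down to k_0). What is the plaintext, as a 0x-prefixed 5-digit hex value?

0xDA0B7

s_0 = ciphertext = 0xBF3F0
s_1 = InvRound(s_0, k_7) = 0xAF9D8
s_2 = InvRound(s_1, k_6) = 0x241A2
s_3 = InvRound(s_2, k_5) = 0x6A071
s_4 = InvRound(s_3, k_4) = 0x63D0E
s_5 = InvRound(s_4, k_3) = 0x68229
s_6 = InvRound(s_5, k_2) = 0xB7A06
s_7 = InvRound(s_6, k_1) = 0x4F208
s_8 = InvRound(s_7, k_0) = 0xDA0B7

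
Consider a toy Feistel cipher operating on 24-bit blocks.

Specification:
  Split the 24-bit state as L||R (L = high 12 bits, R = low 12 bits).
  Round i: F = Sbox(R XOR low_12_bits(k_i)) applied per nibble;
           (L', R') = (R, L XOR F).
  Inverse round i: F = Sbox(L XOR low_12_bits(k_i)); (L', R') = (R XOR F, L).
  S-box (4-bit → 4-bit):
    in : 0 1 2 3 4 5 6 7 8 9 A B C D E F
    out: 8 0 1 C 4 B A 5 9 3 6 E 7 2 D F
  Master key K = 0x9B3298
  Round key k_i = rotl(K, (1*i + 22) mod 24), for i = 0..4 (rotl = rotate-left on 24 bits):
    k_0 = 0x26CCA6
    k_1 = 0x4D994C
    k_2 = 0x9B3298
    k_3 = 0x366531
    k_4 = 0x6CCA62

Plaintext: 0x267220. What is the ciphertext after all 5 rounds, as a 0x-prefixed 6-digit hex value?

0xF9B2B7

s_0 = plaintext = 0x267220
s_1 = Round(s_0, k_0) = 0x220FFD
s_2 = Round(s_1, k_1) = 0xFFD8C0
s_3 = Round(s_2, k_2) = 0x8C0944
s_4 = Round(s_3, k_3) = 0x944F9B
s_5 = Round(s_4, k_4) = 0xF9B2B7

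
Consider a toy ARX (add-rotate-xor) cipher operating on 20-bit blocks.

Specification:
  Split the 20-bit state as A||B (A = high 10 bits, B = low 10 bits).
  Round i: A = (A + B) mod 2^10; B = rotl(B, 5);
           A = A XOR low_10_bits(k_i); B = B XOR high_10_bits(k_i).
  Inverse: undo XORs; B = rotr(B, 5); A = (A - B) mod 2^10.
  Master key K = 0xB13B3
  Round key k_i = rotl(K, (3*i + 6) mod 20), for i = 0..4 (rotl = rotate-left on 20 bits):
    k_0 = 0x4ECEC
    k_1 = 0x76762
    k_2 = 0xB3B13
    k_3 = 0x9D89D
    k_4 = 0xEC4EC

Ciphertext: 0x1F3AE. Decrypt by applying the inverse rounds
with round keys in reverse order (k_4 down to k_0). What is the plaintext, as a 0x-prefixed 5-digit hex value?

0xF62F0

s_0 = ciphertext = 0x1F3AE
s_1 = InvRound(s_0, k_4) = 0x2C3E0
s_2 = InvRound(s_1, k_3) = 0x586CC
s_3 = InvRound(s_2, k_2) = 0x8C840
s_4 = InvRound(s_3, k_1) = 0x8932C
s_5 = InvRound(s_4, k_0) = 0xF62F0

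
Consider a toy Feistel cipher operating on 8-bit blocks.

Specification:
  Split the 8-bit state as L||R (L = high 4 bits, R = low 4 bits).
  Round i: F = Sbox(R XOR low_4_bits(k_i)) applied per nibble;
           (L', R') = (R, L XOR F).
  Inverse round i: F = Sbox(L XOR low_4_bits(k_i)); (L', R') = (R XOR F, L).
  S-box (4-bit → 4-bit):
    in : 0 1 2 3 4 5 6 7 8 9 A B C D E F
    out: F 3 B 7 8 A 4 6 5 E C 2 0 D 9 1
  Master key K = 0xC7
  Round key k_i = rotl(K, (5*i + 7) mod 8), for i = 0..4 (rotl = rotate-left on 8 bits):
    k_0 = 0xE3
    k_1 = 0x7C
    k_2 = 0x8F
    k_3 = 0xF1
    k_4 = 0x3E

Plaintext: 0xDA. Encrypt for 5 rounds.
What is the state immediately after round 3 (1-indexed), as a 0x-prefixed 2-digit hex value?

0xBB

s_0 = plaintext = 0xDA
s_1 = Round(s_0, k_0) = 0xA3
s_2 = Round(s_1, k_1) = 0x3B
s_3 = Round(s_2, k_2) = 0xBB
s_4 = Round(s_3, k_3) = 0xB7
s_5 = Round(s_4, k_4) = 0x75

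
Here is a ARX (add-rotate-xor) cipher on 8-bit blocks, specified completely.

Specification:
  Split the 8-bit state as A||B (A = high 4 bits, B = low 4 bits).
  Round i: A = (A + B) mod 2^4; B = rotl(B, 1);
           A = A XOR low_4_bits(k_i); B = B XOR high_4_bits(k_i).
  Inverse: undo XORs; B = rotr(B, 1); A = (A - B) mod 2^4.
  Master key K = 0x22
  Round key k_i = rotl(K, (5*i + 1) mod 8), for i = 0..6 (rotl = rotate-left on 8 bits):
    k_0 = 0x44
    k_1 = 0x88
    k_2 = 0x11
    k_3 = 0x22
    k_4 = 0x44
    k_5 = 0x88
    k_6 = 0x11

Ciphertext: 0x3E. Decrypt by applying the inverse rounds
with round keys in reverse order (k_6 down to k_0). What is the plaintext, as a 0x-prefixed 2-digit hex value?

0x3F

s_0 = ciphertext = 0x3E
s_1 = InvRound(s_0, k_6) = 0x3F
s_2 = InvRound(s_1, k_5) = 0x0B
s_3 = InvRound(s_2, k_4) = 0x5F
s_4 = InvRound(s_3, k_3) = 0x9E
s_5 = InvRound(s_4, k_2) = 0x9F
s_6 = InvRound(s_5, k_1) = 0x6B
s_7 = InvRound(s_6, k_0) = 0x3F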